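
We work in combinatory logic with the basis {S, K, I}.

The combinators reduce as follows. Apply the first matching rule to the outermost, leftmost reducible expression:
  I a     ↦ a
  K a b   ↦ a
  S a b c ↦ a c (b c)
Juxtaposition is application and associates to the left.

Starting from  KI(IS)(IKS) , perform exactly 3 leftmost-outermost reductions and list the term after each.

Answer: after 3 steps: KS

Working:
  start: KI(IS)(IKS)
  [1] I(IKS)
  [2] IKS
  [3] KS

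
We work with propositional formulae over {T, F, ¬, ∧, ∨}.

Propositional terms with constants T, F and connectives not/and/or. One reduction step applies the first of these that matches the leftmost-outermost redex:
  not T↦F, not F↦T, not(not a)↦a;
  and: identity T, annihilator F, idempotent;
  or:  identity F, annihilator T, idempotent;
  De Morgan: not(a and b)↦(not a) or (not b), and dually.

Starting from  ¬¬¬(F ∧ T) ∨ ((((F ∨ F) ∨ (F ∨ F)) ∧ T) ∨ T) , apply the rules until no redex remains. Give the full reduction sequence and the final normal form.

Answer: normal form = T  (in 5 steps)

Reduction:
  start: ¬¬¬(F ∧ T) ∨ ((((F ∨ F) ∨ (F ∨ F)) ∧ T) ∨ T)
  step 1: ¬(F ∧ T) ∨ ((((F ∨ F) ∨ (F ∨ F)) ∧ T) ∨ T)
  step 2: (¬F ∨ ¬T) ∨ ((((F ∨ F) ∨ (F ∨ F)) ∧ T) ∨ T)
  step 3: (T ∨ ¬T) ∨ ((((F ∨ F) ∨ (F ∨ F)) ∧ T) ∨ T)
  step 4: T ∨ ((((F ∨ F) ∨ (F ∨ F)) ∧ T) ∨ T)
  step 5: T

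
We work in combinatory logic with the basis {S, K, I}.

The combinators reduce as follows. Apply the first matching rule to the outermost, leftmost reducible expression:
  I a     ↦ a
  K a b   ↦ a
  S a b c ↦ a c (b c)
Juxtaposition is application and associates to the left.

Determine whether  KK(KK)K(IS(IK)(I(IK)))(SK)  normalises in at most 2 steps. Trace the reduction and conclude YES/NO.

  start: KK(KK)K(IS(IK)(I(IK)))(SK)
  step 1: KK(IS(IK)(I(IK)))(SK)
  step 2: K(SK)

Answer: YES — reaches normal form K(SK) in 2 ≤ 2 steps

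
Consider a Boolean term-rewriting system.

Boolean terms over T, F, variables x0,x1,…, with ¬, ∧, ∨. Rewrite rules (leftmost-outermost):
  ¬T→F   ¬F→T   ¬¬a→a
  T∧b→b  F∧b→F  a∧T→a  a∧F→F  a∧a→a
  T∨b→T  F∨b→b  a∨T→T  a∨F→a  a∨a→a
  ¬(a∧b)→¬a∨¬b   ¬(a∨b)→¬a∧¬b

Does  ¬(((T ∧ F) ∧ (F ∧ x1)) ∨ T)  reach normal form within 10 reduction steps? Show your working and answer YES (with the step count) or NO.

Answer: YES — reaches normal form F in 9 ≤ 10 steps

Working:
  start: ¬(((T ∧ F) ∧ (F ∧ x1)) ∨ T)
  →1  ¬((T ∧ F) ∧ (F ∧ x1)) ∧ ¬T
  →2  (¬(T ∧ F) ∨ ¬(F ∧ x1)) ∧ ¬T
  →3  ((¬T ∨ ¬F) ∨ ¬(F ∧ x1)) ∧ ¬T
  →4  ((F ∨ ¬F) ∨ ¬(F ∧ x1)) ∧ ¬T
  →5  (¬F ∨ ¬(F ∧ x1)) ∧ ¬T
  →6  (T ∨ ¬(F ∧ x1)) ∧ ¬T
  →7  T ∧ ¬T
  →8  ¬T
  →9  F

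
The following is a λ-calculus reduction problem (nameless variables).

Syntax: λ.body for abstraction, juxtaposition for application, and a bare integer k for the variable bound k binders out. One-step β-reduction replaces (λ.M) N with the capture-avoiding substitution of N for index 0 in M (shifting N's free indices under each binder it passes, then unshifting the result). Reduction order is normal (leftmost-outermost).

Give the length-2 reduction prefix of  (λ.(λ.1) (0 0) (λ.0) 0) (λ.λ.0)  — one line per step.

Answer: after 2 steps: (λ.λ.0) (λ.0) (λ.λ.0)

Working:
  start: (λ.(λ.1) (0 0) (λ.0) 0) (λ.λ.0)
  →1  (λ.λ.λ.0) ((λ.λ.0) (λ.λ.0)) (λ.0) (λ.λ.0)
  →2  (λ.λ.0) (λ.0) (λ.λ.0)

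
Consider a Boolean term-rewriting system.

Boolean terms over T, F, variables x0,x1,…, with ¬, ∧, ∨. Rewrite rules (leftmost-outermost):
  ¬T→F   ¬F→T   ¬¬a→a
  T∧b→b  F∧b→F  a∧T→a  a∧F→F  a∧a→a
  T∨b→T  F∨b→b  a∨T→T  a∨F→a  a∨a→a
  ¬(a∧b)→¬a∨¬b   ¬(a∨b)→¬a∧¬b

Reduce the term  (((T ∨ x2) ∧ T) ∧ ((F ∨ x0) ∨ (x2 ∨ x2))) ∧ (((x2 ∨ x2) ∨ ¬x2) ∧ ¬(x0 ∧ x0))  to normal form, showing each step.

Answer: normal form = (x0 ∨ x2) ∧ ((x2 ∨ ¬x2) ∧ ¬x0)  (in 8 steps)

Derivation:
  start: (((T ∨ x2) ∧ T) ∧ ((F ∨ x0) ∨ (x2 ∨ x2))) ∧ (((x2 ∨ x2) ∨ ¬x2) ∧ ¬(x0 ∧ x0))
  [1] ((T ∨ x2) ∧ ((F ∨ x0) ∨ (x2 ∨ x2))) ∧ (((x2 ∨ x2) ∨ ¬x2) ∧ ¬(x0 ∧ x0))
  [2] (T ∧ ((F ∨ x0) ∨ (x2 ∨ x2))) ∧ (((x2 ∨ x2) ∨ ¬x2) ∧ ¬(x0 ∧ x0))
  [3] ((F ∨ x0) ∨ (x2 ∨ x2)) ∧ (((x2 ∨ x2) ∨ ¬x2) ∧ ¬(x0 ∧ x0))
  [4] (x0 ∨ (x2 ∨ x2)) ∧ (((x2 ∨ x2) ∨ ¬x2) ∧ ¬(x0 ∧ x0))
  [5] (x0 ∨ x2) ∧ (((x2 ∨ x2) ∨ ¬x2) ∧ ¬(x0 ∧ x0))
  [6] (x0 ∨ x2) ∧ ((x2 ∨ ¬x2) ∧ ¬(x0 ∧ x0))
  [7] (x0 ∨ x2) ∧ ((x2 ∨ ¬x2) ∧ (¬x0 ∨ ¬x0))
  [8] (x0 ∨ x2) ∧ ((x2 ∨ ¬x2) ∧ ¬x0)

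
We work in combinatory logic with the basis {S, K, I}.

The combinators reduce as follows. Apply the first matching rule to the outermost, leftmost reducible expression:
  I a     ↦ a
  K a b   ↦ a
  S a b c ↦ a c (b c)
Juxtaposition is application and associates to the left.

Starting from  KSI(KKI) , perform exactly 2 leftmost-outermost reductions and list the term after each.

Answer: after 2 steps: SK

Working:
  start: KSI(KKI)
  →1  S(KKI)
  →2  SK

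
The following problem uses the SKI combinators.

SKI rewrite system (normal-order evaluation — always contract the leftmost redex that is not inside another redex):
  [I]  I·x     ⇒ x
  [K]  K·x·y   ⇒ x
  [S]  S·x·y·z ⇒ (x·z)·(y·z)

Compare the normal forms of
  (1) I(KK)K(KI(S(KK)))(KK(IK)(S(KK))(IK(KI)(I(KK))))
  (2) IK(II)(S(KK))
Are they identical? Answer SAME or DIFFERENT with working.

Term A:
  start: I(KK)K(KI(S(KK)))(KK(IK)(S(KK))(IK(KI)(I(KK))))
  [1] KKK(KI(S(KK)))(KK(IK)(S(KK))(IK(KI)(I(KK))))
  [2] K(KI(S(KK)))(KK(IK)(S(KK))(IK(KI)(I(KK))))
  [3] KI(S(KK))
  [4] I

Term B:
  start: IK(II)(S(KK))
  [1] K(II)(S(KK))
  [2] II
  [3] I

Answer: SAME — A ⇓ I, B ⇓ I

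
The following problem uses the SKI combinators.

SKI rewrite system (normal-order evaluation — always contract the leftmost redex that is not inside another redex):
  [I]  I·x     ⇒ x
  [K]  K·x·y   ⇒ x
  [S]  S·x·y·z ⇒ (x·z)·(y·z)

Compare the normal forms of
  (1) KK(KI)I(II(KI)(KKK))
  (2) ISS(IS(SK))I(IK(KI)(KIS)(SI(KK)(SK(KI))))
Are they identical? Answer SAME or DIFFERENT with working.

Answer: SAME — A ⇓ I, B ⇓ I

Reduction:
Term A:
  start: KK(KI)I(II(KI)(KKK))
  →1  KI(II(KI)(KKK))
  →2  I

Term B:
  start: ISS(IS(SK))I(IK(KI)(KIS)(SI(KK)(SK(KI))))
  →1  SS(IS(SK))I(IK(KI)(KIS)(SI(KK)(SK(KI))))
  →2  SI(IS(SK)I)(IK(KI)(KIS)(SI(KK)(SK(KI))))
  →3  I(IK(KI)(KIS)(SI(KK)(SK(KI))))(IS(SK)I(IK(KI)(KIS)(SI(KK)(SK(KI)))))
  →4  IK(KI)(KIS)(SI(KK)(SK(KI)))(IS(SK)I(IK(KI)(KIS)(SI(KK)(SK(KI)))))
  →5  K(KI)(KIS)(SI(KK)(SK(KI)))(IS(SK)I(IK(KI)(KIS)(SI(KK)(SK(KI)))))
  →6  KI(SI(KK)(SK(KI)))(IS(SK)I(IK(KI)(KIS)(SI(KK)(SK(KI)))))
  →7  I(IS(SK)I(IK(KI)(KIS)(SI(KK)(SK(KI)))))
  →8  IS(SK)I(IK(KI)(KIS)(SI(KK)(SK(KI))))
  →9  S(SK)I(IK(KI)(KIS)(SI(KK)(SK(KI))))
  →10  SK(IK(KI)(KIS)(SI(KK)(SK(KI))))(I(IK(KI)(KIS)(SI(KK)(SK(KI)))))
  →11  K(I(IK(KI)(KIS)(SI(KK)(SK(KI)))))(IK(KI)(KIS)(SI(KK)(SK(KI)))(I(IK(KI)(KIS)(SI(KK)(SK(KI))))))
  →12  I(IK(KI)(KIS)(SI(KK)(SK(KI))))
  →13  IK(KI)(KIS)(SI(KK)(SK(KI)))
  →14  K(KI)(KIS)(SI(KK)(SK(KI)))
  →15  KI(SI(KK)(SK(KI)))
  →16  I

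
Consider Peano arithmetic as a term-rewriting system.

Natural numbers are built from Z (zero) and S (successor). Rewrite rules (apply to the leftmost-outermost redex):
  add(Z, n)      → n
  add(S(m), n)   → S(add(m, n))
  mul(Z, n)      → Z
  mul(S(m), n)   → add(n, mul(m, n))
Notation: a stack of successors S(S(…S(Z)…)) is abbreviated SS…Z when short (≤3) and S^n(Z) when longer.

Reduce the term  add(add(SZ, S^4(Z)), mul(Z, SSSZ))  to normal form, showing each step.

  start: add(add(SZ, S^4(Z)), mul(Z, SSSZ))
  step 1: add(S(add(Z, S^4(Z))), mul(Z, SSSZ))
  step 2: S(add(add(Z, S^4(Z)), mul(Z, SSSZ)))
  step 3: S(add(S^4(Z), mul(Z, SSSZ)))
  step 4: S(S(add(SSSZ, mul(Z, SSSZ))))
  step 5: S(S(S(add(SSZ, mul(Z, SSSZ)))))
  step 6: S(S(S(S(add(SZ, mul(Z, SSSZ))))))
  step 7: S(S(S(S(S(add(Z, mul(Z, SSSZ)))))))
  step 8: S(S(S(S(S(mul(Z, SSSZ))))))
  step 9: S^5(Z)

Answer: normal form = S^5(Z)  (in 9 steps)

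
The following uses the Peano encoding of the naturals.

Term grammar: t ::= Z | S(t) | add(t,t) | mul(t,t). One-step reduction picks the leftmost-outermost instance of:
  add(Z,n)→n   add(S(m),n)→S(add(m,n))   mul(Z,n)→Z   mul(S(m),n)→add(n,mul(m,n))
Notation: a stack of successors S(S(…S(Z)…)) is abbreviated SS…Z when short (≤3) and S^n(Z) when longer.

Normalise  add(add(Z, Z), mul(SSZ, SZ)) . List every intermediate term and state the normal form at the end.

  start: add(add(Z, Z), mul(SSZ, SZ))
  step 1: add(Z, mul(SSZ, SZ))
  step 2: mul(SSZ, SZ)
  step 3: add(SZ, mul(SZ, SZ))
  step 4: S(add(Z, mul(SZ, SZ)))
  step 5: S(mul(SZ, SZ))
  step 6: S(add(SZ, mul(Z, SZ)))
  step 7: S(S(add(Z, mul(Z, SZ))))
  step 8: S(S(mul(Z, SZ)))
  step 9: SSZ

Answer: normal form = SSZ  (in 9 steps)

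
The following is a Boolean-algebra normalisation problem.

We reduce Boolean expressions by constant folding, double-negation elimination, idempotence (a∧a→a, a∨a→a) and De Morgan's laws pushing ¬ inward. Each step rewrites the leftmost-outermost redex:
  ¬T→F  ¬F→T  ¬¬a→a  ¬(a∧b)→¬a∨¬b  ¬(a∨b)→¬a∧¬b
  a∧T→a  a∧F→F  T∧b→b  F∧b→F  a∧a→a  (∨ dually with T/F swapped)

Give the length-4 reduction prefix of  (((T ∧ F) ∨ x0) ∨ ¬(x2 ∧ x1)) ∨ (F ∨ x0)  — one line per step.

Answer: after 4 steps: (x0 ∨ (¬x2 ∨ ¬x1)) ∨ x0

Reduction:
  start: (((T ∧ F) ∨ x0) ∨ ¬(x2 ∧ x1)) ∨ (F ∨ x0)
  step 1: ((F ∨ x0) ∨ ¬(x2 ∧ x1)) ∨ (F ∨ x0)
  step 2: (x0 ∨ ¬(x2 ∧ x1)) ∨ (F ∨ x0)
  step 3: (x0 ∨ (¬x2 ∨ ¬x1)) ∨ (F ∨ x0)
  step 4: (x0 ∨ (¬x2 ∨ ¬x1)) ∨ x0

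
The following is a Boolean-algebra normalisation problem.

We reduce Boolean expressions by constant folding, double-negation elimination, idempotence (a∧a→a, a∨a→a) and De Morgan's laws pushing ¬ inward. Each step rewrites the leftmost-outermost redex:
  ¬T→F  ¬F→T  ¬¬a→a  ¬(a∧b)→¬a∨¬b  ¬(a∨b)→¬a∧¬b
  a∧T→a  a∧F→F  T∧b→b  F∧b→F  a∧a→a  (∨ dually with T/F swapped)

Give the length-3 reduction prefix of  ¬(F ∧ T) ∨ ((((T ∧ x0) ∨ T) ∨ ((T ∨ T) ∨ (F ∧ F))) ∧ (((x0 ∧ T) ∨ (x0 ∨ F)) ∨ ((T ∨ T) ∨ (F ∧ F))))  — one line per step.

  start: ¬(F ∧ T) ∨ ((((T ∧ x0) ∨ T) ∨ ((T ∨ T) ∨ (F ∧ F))) ∧ (((x0 ∧ T) ∨ (x0 ∨ F)) ∨ ((T ∨ T) ∨ (F ∧ F))))
  →1  (¬F ∨ ¬T) ∨ ((((T ∧ x0) ∨ T) ∨ ((T ∨ T) ∨ (F ∧ F))) ∧ (((x0 ∧ T) ∨ (x0 ∨ F)) ∨ ((T ∨ T) ∨ (F ∧ F))))
  →2  (T ∨ ¬T) ∨ ((((T ∧ x0) ∨ T) ∨ ((T ∨ T) ∨ (F ∧ F))) ∧ (((x0 ∧ T) ∨ (x0 ∨ F)) ∨ ((T ∨ T) ∨ (F ∧ F))))
  →3  T ∨ ((((T ∧ x0) ∨ T) ∨ ((T ∨ T) ∨ (F ∧ F))) ∧ (((x0 ∧ T) ∨ (x0 ∨ F)) ∨ ((T ∨ T) ∨ (F ∧ F))))

Answer: after 3 steps: T ∨ ((((T ∧ x0) ∨ T) ∨ ((T ∨ T) ∨ (F ∧ F))) ∧ (((x0 ∧ T) ∨ (x0 ∨ F)) ∨ ((T ∨ T) ∨ (F ∧ F))))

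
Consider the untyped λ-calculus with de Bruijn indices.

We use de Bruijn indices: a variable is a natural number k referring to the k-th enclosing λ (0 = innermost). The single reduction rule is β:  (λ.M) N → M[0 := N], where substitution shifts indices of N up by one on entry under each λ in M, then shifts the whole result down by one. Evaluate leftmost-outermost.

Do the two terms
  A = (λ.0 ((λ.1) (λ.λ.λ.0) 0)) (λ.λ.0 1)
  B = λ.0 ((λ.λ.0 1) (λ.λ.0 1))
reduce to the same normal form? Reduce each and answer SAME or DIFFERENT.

Term A:
  start: (λ.0 ((λ.1) (λ.λ.λ.0) 0)) (λ.λ.0 1)
  [1] (λ.λ.0 1) ((λ.λ.λ.0 1) (λ.λ.λ.0) (λ.λ.0 1))
  [2] λ.0 ((λ.λ.λ.0 1) (λ.λ.λ.0) (λ.λ.0 1))
  [3] λ.0 ((λ.λ.0 1) (λ.λ.0 1))
  [4] λ.0 (λ.0 (λ.λ.0 1))

Term B:
  start: λ.0 ((λ.λ.0 1) (λ.λ.0 1))
  [1] λ.0 (λ.0 (λ.λ.0 1))

Answer: SAME — A ⇓ λ.0 (λ.0 (λ.λ.0 1)), B ⇓ λ.0 (λ.0 (λ.λ.0 1))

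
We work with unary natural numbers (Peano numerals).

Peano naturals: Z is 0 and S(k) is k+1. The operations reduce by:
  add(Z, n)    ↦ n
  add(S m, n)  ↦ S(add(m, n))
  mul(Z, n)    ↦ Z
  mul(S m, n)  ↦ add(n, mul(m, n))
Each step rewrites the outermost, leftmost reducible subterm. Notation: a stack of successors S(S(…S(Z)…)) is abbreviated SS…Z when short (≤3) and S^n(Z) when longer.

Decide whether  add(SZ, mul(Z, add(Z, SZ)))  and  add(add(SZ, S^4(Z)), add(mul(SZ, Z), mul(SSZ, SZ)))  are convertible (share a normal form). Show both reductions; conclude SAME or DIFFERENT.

Term A:
  start: add(SZ, mul(Z, add(Z, SZ)))
  →1  S(add(Z, mul(Z, add(Z, SZ))))
  →2  S(mul(Z, add(Z, SZ)))
  →3  SZ

Term B:
  start: add(add(SZ, S^4(Z)), add(mul(SZ, Z), mul(SSZ, SZ)))
  →1  add(S(add(Z, S^4(Z))), add(mul(SZ, Z), mul(SSZ, SZ)))
  →2  S(add(add(Z, S^4(Z)), add(mul(SZ, Z), mul(SSZ, SZ))))
  →3  S(add(S^4(Z), add(mul(SZ, Z), mul(SSZ, SZ))))
  →4  S(S(add(SSSZ, add(mul(SZ, Z), mul(SSZ, SZ)))))
  →5  S(S(S(add(SSZ, add(mul(SZ, Z), mul(SSZ, SZ))))))
  →6  S(S(S(S(add(SZ, add(mul(SZ, Z), mul(SSZ, SZ)))))))
  →7  S(S(S(S(S(add(Z, add(mul(SZ, Z), mul(SSZ, SZ))))))))
  →8  S(S(S(S(S(add(mul(SZ, Z), mul(SSZ, SZ)))))))
  →9  S(S(S(S(S(add(add(Z, mul(Z, Z)), mul(SSZ, SZ)))))))
  →10  S(S(S(S(S(add(mul(Z, Z), mul(SSZ, SZ)))))))
  →11  S(S(S(S(S(add(Z, mul(SSZ, SZ)))))))
  →12  S(S(S(S(S(mul(SSZ, SZ))))))
  →13  S(S(S(S(S(add(SZ, mul(SZ, SZ)))))))
  →14  S(S(S(S(S(S(add(Z, mul(SZ, SZ))))))))
  →15  S(S(S(S(S(S(mul(SZ, SZ)))))))
  →16  S(S(S(S(S(S(add(SZ, mul(Z, SZ))))))))
  →17  S(S(S(S(S(S(S(add(Z, mul(Z, SZ)))))))))
  →18  S(S(S(S(S(S(S(mul(Z, SZ))))))))
  →19  S^7(Z)

Answer: DIFFERENT — A ⇓ SZ, B ⇓ S^7(Z)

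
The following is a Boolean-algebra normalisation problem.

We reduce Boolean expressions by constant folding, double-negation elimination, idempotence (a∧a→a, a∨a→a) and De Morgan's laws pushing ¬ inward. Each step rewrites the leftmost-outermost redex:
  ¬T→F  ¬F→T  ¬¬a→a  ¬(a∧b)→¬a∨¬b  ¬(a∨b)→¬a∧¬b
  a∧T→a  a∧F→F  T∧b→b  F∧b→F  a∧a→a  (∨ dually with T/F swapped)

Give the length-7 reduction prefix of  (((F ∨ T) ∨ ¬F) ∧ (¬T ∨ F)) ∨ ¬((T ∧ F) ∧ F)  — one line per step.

  start: (((F ∨ T) ∨ ¬F) ∧ (¬T ∨ F)) ∨ ¬((T ∧ F) ∧ F)
  step 1: ((T ∨ ¬F) ∧ (¬T ∨ F)) ∨ ¬((T ∧ F) ∧ F)
  step 2: (T ∧ (¬T ∨ F)) ∨ ¬((T ∧ F) ∧ F)
  step 3: (¬T ∨ F) ∨ ¬((T ∧ F) ∧ F)
  step 4: ¬T ∨ ¬((T ∧ F) ∧ F)
  step 5: F ∨ ¬((T ∧ F) ∧ F)
  step 6: ¬((T ∧ F) ∧ F)
  step 7: ¬(T ∧ F) ∨ ¬F

Answer: after 7 steps: ¬(T ∧ F) ∨ ¬F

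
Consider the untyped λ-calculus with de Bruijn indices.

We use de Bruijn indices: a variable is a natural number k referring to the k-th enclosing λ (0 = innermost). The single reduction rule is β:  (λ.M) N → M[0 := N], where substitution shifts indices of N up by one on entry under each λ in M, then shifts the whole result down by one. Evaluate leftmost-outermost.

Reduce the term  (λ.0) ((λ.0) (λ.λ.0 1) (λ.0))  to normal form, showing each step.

  start: (λ.0) ((λ.0) (λ.λ.0 1) (λ.0))
  step 1: (λ.0) (λ.λ.0 1) (λ.0)
  step 2: (λ.λ.0 1) (λ.0)
  step 3: λ.0 (λ.0)

Answer: normal form = λ.0 (λ.0)  (in 3 steps)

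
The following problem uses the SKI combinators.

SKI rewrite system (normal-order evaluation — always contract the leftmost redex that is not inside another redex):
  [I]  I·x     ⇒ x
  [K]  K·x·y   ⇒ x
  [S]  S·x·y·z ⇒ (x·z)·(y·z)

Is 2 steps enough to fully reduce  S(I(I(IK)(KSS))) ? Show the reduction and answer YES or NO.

Answer: NO — after 2 steps the term is S(IK(KSS)), not yet normal

Derivation:
  start: S(I(I(IK)(KSS)))
  step 1: S(I(IK)(KSS))
  step 2: S(IK(KSS))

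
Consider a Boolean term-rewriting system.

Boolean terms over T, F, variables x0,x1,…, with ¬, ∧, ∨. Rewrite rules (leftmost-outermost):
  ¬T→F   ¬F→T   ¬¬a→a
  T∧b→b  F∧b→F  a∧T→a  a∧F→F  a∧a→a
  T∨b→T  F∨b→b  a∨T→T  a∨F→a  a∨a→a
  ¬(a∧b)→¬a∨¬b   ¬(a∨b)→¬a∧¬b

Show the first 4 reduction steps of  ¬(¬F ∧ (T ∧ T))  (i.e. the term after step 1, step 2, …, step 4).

Answer: after 4 steps: ¬T ∨ ¬T

Working:
  start: ¬(¬F ∧ (T ∧ T))
  →1  ¬¬F ∨ ¬(T ∧ T)
  →2  F ∨ ¬(T ∧ T)
  →3  ¬(T ∧ T)
  →4  ¬T ∨ ¬T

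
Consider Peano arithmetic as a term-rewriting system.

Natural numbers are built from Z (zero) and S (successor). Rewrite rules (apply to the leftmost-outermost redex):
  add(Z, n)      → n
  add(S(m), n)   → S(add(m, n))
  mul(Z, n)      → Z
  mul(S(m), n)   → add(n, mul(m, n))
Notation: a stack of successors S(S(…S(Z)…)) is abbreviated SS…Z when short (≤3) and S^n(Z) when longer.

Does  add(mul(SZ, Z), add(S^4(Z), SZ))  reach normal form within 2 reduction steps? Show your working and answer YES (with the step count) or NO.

Answer: NO — after 2 steps the term is add(mul(Z, Z), add(S^4(Z), SZ)), not yet normal

Working:
  start: add(mul(SZ, Z), add(S^4(Z), SZ))
  step 1: add(add(Z, mul(Z, Z)), add(S^4(Z), SZ))
  step 2: add(mul(Z, Z), add(S^4(Z), SZ))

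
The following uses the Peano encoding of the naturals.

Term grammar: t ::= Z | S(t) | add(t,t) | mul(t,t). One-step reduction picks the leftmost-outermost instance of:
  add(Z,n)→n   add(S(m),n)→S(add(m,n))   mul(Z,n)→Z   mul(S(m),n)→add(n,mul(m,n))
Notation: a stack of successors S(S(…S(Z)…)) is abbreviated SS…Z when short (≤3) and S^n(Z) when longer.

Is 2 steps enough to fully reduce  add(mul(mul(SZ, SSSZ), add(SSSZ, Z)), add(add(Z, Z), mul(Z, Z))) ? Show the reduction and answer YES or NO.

Answer: NO — after 2 steps the term is add(mul(S(add(SSZ, mul(Z, SSSZ))), add(SSSZ, Z)), add(add(Z, Z), mul(Z, Z))), not yet normal

Reduction:
  start: add(mul(mul(SZ, SSSZ), add(SSSZ, Z)), add(add(Z, Z), mul(Z, Z)))
  step 1: add(mul(add(SSSZ, mul(Z, SSSZ)), add(SSSZ, Z)), add(add(Z, Z), mul(Z, Z)))
  step 2: add(mul(S(add(SSZ, mul(Z, SSSZ))), add(SSSZ, Z)), add(add(Z, Z), mul(Z, Z)))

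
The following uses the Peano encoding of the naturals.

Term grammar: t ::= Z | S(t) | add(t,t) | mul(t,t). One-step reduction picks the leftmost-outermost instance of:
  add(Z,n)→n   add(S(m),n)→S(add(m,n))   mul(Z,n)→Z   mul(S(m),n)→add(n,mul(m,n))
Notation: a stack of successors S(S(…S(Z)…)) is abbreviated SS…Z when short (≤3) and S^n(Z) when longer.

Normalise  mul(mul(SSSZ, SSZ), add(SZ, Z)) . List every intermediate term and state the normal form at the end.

Answer: normal form = S^6(Z)  (in 44 steps)

Reduction:
  start: mul(mul(SSSZ, SSZ), add(SZ, Z))
  [1] mul(add(SSZ, mul(SSZ, SSZ)), add(SZ, Z))
  [2] mul(S(add(SZ, mul(SSZ, SSZ))), add(SZ, Z))
  [3] add(add(SZ, Z), mul(add(SZ, mul(SSZ, SSZ)), add(SZ, Z)))
  [4] add(S(add(Z, Z)), mul(add(SZ, mul(SSZ, SSZ)), add(SZ, Z)))
  [5] S(add(add(Z, Z), mul(add(SZ, mul(SSZ, SSZ)), add(SZ, Z))))
  [6] S(add(Z, mul(add(SZ, mul(SSZ, SSZ)), add(SZ, Z))))
  [7] S(mul(add(SZ, mul(SSZ, SSZ)), add(SZ, Z)))
  [8] S(mul(S(add(Z, mul(SSZ, SSZ))), add(SZ, Z)))
  [9] S(add(add(SZ, Z), mul(add(Z, mul(SSZ, SSZ)), add(SZ, Z))))
  [10] S(add(S(add(Z, Z)), mul(add(Z, mul(SSZ, SSZ)), add(SZ, Z))))
  [11] S(S(add(add(Z, Z), mul(add(Z, mul(SSZ, SSZ)), add(SZ, Z)))))
  [12] S(S(add(Z, mul(add(Z, mul(SSZ, SSZ)), add(SZ, Z)))))
  [13] S(S(mul(add(Z, mul(SSZ, SSZ)), add(SZ, Z))))
  [14] S(S(mul(mul(SSZ, SSZ), add(SZ, Z))))
  [15] S(S(mul(add(SSZ, mul(SZ, SSZ)), add(SZ, Z))))
  [16] S(S(mul(S(add(SZ, mul(SZ, SSZ))), add(SZ, Z))))
  [17] S(S(add(add(SZ, Z), mul(add(SZ, mul(SZ, SSZ)), add(SZ, Z)))))
  [18] S(S(add(S(add(Z, Z)), mul(add(SZ, mul(SZ, SSZ)), add(SZ, Z)))))
  [19] S(S(S(add(add(Z, Z), mul(add(SZ, mul(SZ, SSZ)), add(SZ, Z))))))
  [20] S(S(S(add(Z, mul(add(SZ, mul(SZ, SSZ)), add(SZ, Z))))))
  [21] S(S(S(mul(add(SZ, mul(SZ, SSZ)), add(SZ, Z)))))
  [22] S(S(S(mul(S(add(Z, mul(SZ, SSZ))), add(SZ, Z)))))
  [23] S(S(S(add(add(SZ, Z), mul(add(Z, mul(SZ, SSZ)), add(SZ, Z))))))
  [24] S(S(S(add(S(add(Z, Z)), mul(add(Z, mul(SZ, SSZ)), add(SZ, Z))))))
  [25] S(S(S(S(add(add(Z, Z), mul(add(Z, mul(SZ, SSZ)), add(SZ, Z)))))))
  [26] S(S(S(S(add(Z, mul(add(Z, mul(SZ, SSZ)), add(SZ, Z)))))))
  [27] S(S(S(S(mul(add(Z, mul(SZ, SSZ)), add(SZ, Z))))))
  [28] S(S(S(S(mul(mul(SZ, SSZ), add(SZ, Z))))))
  [29] S(S(S(S(mul(add(SSZ, mul(Z, SSZ)), add(SZ, Z))))))
  [30] S(S(S(S(mul(S(add(SZ, mul(Z, SSZ))), add(SZ, Z))))))
  [31] S(S(S(S(add(add(SZ, Z), mul(add(SZ, mul(Z, SSZ)), add(SZ, Z)))))))
  [32] S(S(S(S(add(S(add(Z, Z)), mul(add(SZ, mul(Z, SSZ)), add(SZ, Z)))))))
  [33] S(S(S(S(S(add(add(Z, Z), mul(add(SZ, mul(Z, SSZ)), add(SZ, Z))))))))
  [34] S(S(S(S(S(add(Z, mul(add(SZ, mul(Z, SSZ)), add(SZ, Z))))))))
  [35] S(S(S(S(S(mul(add(SZ, mul(Z, SSZ)), add(SZ, Z)))))))
  [36] S(S(S(S(S(mul(S(add(Z, mul(Z, SSZ))), add(SZ, Z)))))))
  [37] S(S(S(S(S(add(add(SZ, Z), mul(add(Z, mul(Z, SSZ)), add(SZ, Z))))))))
  [38] S(S(S(S(S(add(S(add(Z, Z)), mul(add(Z, mul(Z, SSZ)), add(SZ, Z))))))))
  [39] S(S(S(S(S(S(add(add(Z, Z), mul(add(Z, mul(Z, SSZ)), add(SZ, Z)))))))))
  [40] S(S(S(S(S(S(add(Z, mul(add(Z, mul(Z, SSZ)), add(SZ, Z)))))))))
  [41] S(S(S(S(S(S(mul(add(Z, mul(Z, SSZ)), add(SZ, Z))))))))
  [42] S(S(S(S(S(S(mul(mul(Z, SSZ), add(SZ, Z))))))))
  [43] S(S(S(S(S(S(mul(Z, add(SZ, Z))))))))
  [44] S^6(Z)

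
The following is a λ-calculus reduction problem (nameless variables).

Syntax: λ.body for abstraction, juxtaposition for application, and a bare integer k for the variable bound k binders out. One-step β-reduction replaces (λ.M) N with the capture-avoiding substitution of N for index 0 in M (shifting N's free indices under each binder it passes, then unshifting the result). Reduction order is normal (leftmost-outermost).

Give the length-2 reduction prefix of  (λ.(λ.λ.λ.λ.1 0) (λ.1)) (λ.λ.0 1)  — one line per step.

  start: (λ.(λ.λ.λ.λ.1 0) (λ.1)) (λ.λ.0 1)
  step 1: (λ.λ.λ.λ.1 0) (λ.λ.λ.0 1)
  step 2: λ.λ.λ.1 0

Answer: after 2 steps: λ.λ.λ.1 0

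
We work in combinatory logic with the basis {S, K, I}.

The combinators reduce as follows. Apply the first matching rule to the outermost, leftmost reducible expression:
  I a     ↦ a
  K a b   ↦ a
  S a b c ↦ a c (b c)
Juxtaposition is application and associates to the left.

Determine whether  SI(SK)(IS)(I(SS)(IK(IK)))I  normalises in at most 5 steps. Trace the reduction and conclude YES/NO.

Answer: NO — after 5 steps the term is KI(ISI)(I(SS)(IK(IK))I), not yet normal

Derivation:
  start: SI(SK)(IS)(I(SS)(IK(IK)))I
  [1] I(IS)(SK(IS))(I(SS)(IK(IK)))I
  [2] IS(SK(IS))(I(SS)(IK(IK)))I
  [3] S(SK(IS))(I(SS)(IK(IK)))I
  [4] SK(IS)I(I(SS)(IK(IK))I)
  [5] KI(ISI)(I(SS)(IK(IK))I)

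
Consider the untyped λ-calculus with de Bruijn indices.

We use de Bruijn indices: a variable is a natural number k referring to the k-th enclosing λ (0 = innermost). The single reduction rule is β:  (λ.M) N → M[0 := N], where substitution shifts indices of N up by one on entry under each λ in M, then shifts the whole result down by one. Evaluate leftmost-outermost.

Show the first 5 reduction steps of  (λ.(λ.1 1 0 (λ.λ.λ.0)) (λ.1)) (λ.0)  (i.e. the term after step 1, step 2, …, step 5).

  start: (λ.(λ.1 1 0 (λ.λ.λ.0)) (λ.1)) (λ.0)
  step 1: (λ.(λ.0) (λ.0) 0 (λ.λ.λ.0)) (λ.λ.0)
  step 2: (λ.0) (λ.0) (λ.λ.0) (λ.λ.λ.0)
  step 3: (λ.0) (λ.λ.0) (λ.λ.λ.0)
  step 4: (λ.λ.0) (λ.λ.λ.0)
  step 5: λ.0

Answer: after 5 steps: λ.0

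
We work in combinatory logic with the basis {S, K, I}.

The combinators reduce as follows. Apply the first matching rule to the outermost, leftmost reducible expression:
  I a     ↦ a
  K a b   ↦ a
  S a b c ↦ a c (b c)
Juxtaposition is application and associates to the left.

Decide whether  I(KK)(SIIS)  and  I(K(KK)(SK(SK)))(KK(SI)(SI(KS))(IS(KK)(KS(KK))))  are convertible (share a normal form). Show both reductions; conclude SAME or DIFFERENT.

Term A:
  start: I(KK)(SIIS)
  [1] KK(SIIS)
  [2] K

Term B:
  start: I(K(KK)(SK(SK)))(KK(SI)(SI(KS))(IS(KK)(KS(KK))))
  [1] K(KK)(SK(SK))(KK(SI)(SI(KS))(IS(KK)(KS(KK))))
  [2] KK(KK(SI)(SI(KS))(IS(KK)(KS(KK))))
  [3] K

Answer: SAME — A ⇓ K, B ⇓ K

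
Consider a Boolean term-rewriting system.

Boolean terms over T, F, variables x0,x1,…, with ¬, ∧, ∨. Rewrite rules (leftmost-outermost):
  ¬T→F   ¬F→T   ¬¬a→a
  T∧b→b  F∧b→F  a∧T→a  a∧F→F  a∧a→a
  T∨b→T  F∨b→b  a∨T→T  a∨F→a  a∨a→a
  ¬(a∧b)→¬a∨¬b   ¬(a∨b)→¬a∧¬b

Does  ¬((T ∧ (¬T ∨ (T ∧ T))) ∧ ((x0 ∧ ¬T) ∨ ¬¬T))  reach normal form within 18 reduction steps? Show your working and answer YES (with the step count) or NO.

  start: ¬((T ∧ (¬T ∨ (T ∧ T))) ∧ ((x0 ∧ ¬T) ∨ ¬¬T))
  [1] ¬(T ∧ (¬T ∨ (T ∧ T))) ∨ ¬((x0 ∧ ¬T) ∨ ¬¬T)
  [2] (¬T ∨ ¬(¬T ∨ (T ∧ T))) ∨ ¬((x0 ∧ ¬T) ∨ ¬¬T)
  [3] (F ∨ ¬(¬T ∨ (T ∧ T))) ∨ ¬((x0 ∧ ¬T) ∨ ¬¬T)
  [4] ¬(¬T ∨ (T ∧ T)) ∨ ¬((x0 ∧ ¬T) ∨ ¬¬T)
  [5] (¬¬T ∧ ¬(T ∧ T)) ∨ ¬((x0 ∧ ¬T) ∨ ¬¬T)
  [6] (T ∧ ¬(T ∧ T)) ∨ ¬((x0 ∧ ¬T) ∨ ¬¬T)
  [7] ¬(T ∧ T) ∨ ¬((x0 ∧ ¬T) ∨ ¬¬T)
  [8] (¬T ∨ ¬T) ∨ ¬((x0 ∧ ¬T) ∨ ¬¬T)
  [9] ¬T ∨ ¬((x0 ∧ ¬T) ∨ ¬¬T)
  [10] F ∨ ¬((x0 ∧ ¬T) ∨ ¬¬T)
  [11] ¬((x0 ∧ ¬T) ∨ ¬¬T)
  [12] ¬(x0 ∧ ¬T) ∧ ¬¬¬T
  [13] (¬x0 ∨ ¬¬T) ∧ ¬¬¬T
  [14] (¬x0 ∨ T) ∧ ¬¬¬T
  [15] T ∧ ¬¬¬T
  [16] ¬¬¬T
  [17] ¬T
  [18] F

Answer: YES — reaches normal form F in 18 ≤ 18 steps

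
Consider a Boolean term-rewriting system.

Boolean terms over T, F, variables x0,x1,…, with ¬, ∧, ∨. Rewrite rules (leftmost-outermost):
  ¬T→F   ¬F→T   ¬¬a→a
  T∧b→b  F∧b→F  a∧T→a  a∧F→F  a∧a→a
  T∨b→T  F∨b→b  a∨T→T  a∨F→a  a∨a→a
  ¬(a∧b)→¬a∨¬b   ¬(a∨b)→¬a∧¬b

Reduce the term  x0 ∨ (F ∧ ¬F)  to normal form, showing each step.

Answer: normal form = x0  (in 2 steps)

Derivation:
  start: x0 ∨ (F ∧ ¬F)
  →1  x0 ∨ F
  →2  x0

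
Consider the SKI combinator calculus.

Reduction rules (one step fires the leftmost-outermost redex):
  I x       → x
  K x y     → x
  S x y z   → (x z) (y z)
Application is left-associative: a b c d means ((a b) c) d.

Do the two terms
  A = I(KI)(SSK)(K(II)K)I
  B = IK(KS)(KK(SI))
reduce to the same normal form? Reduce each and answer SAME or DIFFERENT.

Term A:
  start: I(KI)(SSK)(K(II)K)I
  →1  KI(SSK)(K(II)K)I
  →2  I(K(II)K)I
  →3  K(II)KI
  →4  III
  →5  II
  →6  I

Term B:
  start: IK(KS)(KK(SI))
  →1  K(KS)(KK(SI))
  →2  KS

Answer: DIFFERENT — A ⇓ I, B ⇓ KS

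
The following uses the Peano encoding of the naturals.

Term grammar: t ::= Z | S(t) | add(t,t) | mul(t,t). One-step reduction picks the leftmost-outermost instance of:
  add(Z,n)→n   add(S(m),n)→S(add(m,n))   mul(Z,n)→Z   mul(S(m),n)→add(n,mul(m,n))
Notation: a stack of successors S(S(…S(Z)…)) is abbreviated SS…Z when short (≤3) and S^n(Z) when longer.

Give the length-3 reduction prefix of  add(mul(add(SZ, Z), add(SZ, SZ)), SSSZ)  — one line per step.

  start: add(mul(add(SZ, Z), add(SZ, SZ)), SSSZ)
  [1] add(mul(S(add(Z, Z)), add(SZ, SZ)), SSSZ)
  [2] add(add(add(SZ, SZ), mul(add(Z, Z), add(SZ, SZ))), SSSZ)
  [3] add(add(S(add(Z, SZ)), mul(add(Z, Z), add(SZ, SZ))), SSSZ)

Answer: after 3 steps: add(add(S(add(Z, SZ)), mul(add(Z, Z), add(SZ, SZ))), SSSZ)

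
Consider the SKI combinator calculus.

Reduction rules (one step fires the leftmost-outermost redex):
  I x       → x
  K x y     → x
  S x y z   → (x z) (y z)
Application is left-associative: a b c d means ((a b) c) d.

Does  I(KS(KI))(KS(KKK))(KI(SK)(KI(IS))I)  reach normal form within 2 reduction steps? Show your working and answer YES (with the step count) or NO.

Answer: NO — after 2 steps the term is S(KS(KKK))(KI(SK)(KI(IS))I), not yet normal

Reduction:
  start: I(KS(KI))(KS(KKK))(KI(SK)(KI(IS))I)
  [1] KS(KI)(KS(KKK))(KI(SK)(KI(IS))I)
  [2] S(KS(KKK))(KI(SK)(KI(IS))I)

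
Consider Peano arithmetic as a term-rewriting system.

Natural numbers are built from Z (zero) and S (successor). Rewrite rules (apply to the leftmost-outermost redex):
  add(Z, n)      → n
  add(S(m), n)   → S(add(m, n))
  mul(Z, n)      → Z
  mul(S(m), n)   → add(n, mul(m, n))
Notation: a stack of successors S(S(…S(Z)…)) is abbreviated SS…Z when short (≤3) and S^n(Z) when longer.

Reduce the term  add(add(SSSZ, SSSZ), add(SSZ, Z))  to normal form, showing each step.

  start: add(add(SSSZ, SSSZ), add(SSZ, Z))
  →1  add(S(add(SSZ, SSSZ)), add(SSZ, Z))
  →2  S(add(add(SSZ, SSSZ), add(SSZ, Z)))
  →3  S(add(S(add(SZ, SSSZ)), add(SSZ, Z)))
  →4  S(S(add(add(SZ, SSSZ), add(SSZ, Z))))
  →5  S(S(add(S(add(Z, SSSZ)), add(SSZ, Z))))
  →6  S(S(S(add(add(Z, SSSZ), add(SSZ, Z)))))
  →7  S(S(S(add(SSSZ, add(SSZ, Z)))))
  →8  S(S(S(S(add(SSZ, add(SSZ, Z))))))
  →9  S(S(S(S(S(add(SZ, add(SSZ, Z)))))))
  →10  S(S(S(S(S(S(add(Z, add(SSZ, Z))))))))
  →11  S(S(S(S(S(S(add(SSZ, Z)))))))
  →12  S(S(S(S(S(S(S(add(SZ, Z))))))))
  →13  S(S(S(S(S(S(S(S(add(Z, Z)))))))))
  →14  S^8(Z)

Answer: normal form = S^8(Z)  (in 14 steps)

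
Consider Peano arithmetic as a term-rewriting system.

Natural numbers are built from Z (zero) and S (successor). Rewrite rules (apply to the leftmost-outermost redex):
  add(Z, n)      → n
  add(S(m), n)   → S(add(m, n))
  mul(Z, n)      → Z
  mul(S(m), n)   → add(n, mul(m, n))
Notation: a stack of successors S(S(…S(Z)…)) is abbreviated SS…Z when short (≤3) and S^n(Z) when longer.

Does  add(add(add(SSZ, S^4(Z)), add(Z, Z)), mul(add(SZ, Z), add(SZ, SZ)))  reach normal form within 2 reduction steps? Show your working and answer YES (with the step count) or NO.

  start: add(add(add(SSZ, S^4(Z)), add(Z, Z)), mul(add(SZ, Z), add(SZ, SZ)))
  [1] add(add(S(add(SZ, S^4(Z))), add(Z, Z)), mul(add(SZ, Z), add(SZ, SZ)))
  [2] add(S(add(add(SZ, S^4(Z)), add(Z, Z))), mul(add(SZ, Z), add(SZ, SZ)))

Answer: NO — after 2 steps the term is add(S(add(add(SZ, S^4(Z)), add(Z, Z))), mul(add(SZ, Z), add(SZ, SZ))), not yet normal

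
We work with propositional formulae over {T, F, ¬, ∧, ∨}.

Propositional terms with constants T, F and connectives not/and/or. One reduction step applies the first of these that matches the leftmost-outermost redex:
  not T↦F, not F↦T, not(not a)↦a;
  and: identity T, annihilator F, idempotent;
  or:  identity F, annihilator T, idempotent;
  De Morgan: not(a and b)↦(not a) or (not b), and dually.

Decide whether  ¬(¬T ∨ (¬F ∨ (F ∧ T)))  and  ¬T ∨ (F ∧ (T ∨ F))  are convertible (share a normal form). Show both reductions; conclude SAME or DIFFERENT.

Answer: SAME — A ⇓ F, B ⇓ F

Derivation:
Term A:
  start: ¬(¬T ∨ (¬F ∨ (F ∧ T)))
  [1] ¬¬T ∧ ¬(¬F ∨ (F ∧ T))
  [2] T ∧ ¬(¬F ∨ (F ∧ T))
  [3] ¬(¬F ∨ (F ∧ T))
  [4] ¬¬F ∧ ¬(F ∧ T)
  [5] F ∧ ¬(F ∧ T)
  [6] F

Term B:
  start: ¬T ∨ (F ∧ (T ∨ F))
  [1] F ∨ (F ∧ (T ∨ F))
  [2] F ∧ (T ∨ F)
  [3] F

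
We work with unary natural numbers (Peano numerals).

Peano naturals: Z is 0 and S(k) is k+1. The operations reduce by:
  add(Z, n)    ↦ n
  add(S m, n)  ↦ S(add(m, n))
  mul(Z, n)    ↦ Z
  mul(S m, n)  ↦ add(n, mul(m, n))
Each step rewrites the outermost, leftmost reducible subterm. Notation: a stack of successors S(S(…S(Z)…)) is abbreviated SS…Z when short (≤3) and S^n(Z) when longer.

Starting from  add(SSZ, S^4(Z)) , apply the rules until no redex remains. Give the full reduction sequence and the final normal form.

Answer: normal form = S^6(Z)  (in 3 steps)

Reduction:
  start: add(SSZ, S^4(Z))
  [1] S(add(SZ, S^4(Z)))
  [2] S(S(add(Z, S^4(Z))))
  [3] S^6(Z)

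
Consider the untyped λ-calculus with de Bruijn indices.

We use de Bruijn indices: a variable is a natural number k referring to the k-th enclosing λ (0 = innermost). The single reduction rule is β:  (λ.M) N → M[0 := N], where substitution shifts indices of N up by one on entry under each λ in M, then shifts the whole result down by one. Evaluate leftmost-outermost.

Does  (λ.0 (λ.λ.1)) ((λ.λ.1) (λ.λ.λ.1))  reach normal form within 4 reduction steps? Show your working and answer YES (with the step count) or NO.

  start: (λ.0 (λ.λ.1)) ((λ.λ.1) (λ.λ.λ.1))
  →1  (λ.λ.1) (λ.λ.λ.1) (λ.λ.1)
  →2  (λ.λ.λ.λ.1) (λ.λ.1)
  →3  λ.λ.λ.1

Answer: YES — reaches normal form λ.λ.λ.1 in 3 ≤ 4 steps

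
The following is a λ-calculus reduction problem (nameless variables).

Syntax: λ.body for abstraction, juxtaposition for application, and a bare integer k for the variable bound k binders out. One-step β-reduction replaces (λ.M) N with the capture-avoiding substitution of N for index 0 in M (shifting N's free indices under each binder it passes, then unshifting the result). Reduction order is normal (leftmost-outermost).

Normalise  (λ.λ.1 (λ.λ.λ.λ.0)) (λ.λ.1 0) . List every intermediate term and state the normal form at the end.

Answer: normal form = λ.λ.λ.λ.λ.0  (in 3 steps)

Derivation:
  start: (λ.λ.1 (λ.λ.λ.λ.0)) (λ.λ.1 0)
  [1] λ.(λ.λ.1 0) (λ.λ.λ.λ.0)
  [2] λ.λ.(λ.λ.λ.λ.0) 0
  [3] λ.λ.λ.λ.λ.0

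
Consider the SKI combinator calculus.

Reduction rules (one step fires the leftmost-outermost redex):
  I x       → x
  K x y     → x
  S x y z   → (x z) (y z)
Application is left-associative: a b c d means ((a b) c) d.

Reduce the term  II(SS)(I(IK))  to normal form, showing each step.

  start: II(SS)(I(IK))
  step 1: I(SS)(I(IK))
  step 2: SS(I(IK))
  step 3: SS(IK)
  step 4: SSK

Answer: normal form = SSK  (in 4 steps)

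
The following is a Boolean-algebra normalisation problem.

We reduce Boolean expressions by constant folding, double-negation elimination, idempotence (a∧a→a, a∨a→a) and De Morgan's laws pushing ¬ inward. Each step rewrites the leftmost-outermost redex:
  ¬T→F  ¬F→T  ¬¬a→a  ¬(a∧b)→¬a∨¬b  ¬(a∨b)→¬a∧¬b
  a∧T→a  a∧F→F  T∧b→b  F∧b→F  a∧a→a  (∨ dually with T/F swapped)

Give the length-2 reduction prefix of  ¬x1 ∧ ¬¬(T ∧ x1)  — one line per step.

  start: ¬x1 ∧ ¬¬(T ∧ x1)
  step 1: ¬x1 ∧ (T ∧ x1)
  step 2: ¬x1 ∧ x1

Answer: after 2 steps: ¬x1 ∧ x1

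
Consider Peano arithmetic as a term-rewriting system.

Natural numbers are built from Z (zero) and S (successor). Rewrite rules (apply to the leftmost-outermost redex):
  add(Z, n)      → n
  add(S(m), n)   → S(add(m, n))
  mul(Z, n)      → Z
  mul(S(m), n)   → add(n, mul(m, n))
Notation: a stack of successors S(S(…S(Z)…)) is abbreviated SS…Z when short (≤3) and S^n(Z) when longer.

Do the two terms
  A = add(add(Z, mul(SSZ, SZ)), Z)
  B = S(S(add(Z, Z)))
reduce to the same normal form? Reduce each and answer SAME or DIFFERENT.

Term A:
  start: add(add(Z, mul(SSZ, SZ)), Z)
  →1  add(mul(SSZ, SZ), Z)
  →2  add(add(SZ, mul(SZ, SZ)), Z)
  →3  add(S(add(Z, mul(SZ, SZ))), Z)
  →4  S(add(add(Z, mul(SZ, SZ)), Z))
  →5  S(add(mul(SZ, SZ), Z))
  →6  S(add(add(SZ, mul(Z, SZ)), Z))
  →7  S(add(S(add(Z, mul(Z, SZ))), Z))
  →8  S(S(add(add(Z, mul(Z, SZ)), Z)))
  →9  S(S(add(mul(Z, SZ), Z)))
  →10  S(S(add(Z, Z)))
  →11  SSZ

Term B:
  start: S(S(add(Z, Z)))
  →1  SSZ

Answer: SAME — A ⇓ SSZ, B ⇓ SSZ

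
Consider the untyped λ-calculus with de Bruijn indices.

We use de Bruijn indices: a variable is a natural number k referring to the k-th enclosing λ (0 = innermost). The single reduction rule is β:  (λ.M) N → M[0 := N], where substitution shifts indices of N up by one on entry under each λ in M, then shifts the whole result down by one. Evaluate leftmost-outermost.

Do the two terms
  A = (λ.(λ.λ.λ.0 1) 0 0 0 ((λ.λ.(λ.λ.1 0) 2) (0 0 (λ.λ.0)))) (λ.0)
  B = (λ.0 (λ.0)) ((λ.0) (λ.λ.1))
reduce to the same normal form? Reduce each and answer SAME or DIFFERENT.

Answer: SAME — A ⇓ λ.λ.0, B ⇓ λ.λ.0

Derivation:
Term A:
  start: (λ.(λ.λ.λ.0 1) 0 0 0 ((λ.λ.(λ.λ.1 0) 2) (0 0 (λ.λ.0)))) (λ.0)
  step 1: (λ.λ.λ.0 1) (λ.0) (λ.0) (λ.0) ((λ.λ.(λ.λ.1 0) (λ.0)) ((λ.0) (λ.0) (λ.λ.0)))
  step 2: (λ.λ.0 1) (λ.0) (λ.0) ((λ.λ.(λ.λ.1 0) (λ.0)) ((λ.0) (λ.0) (λ.λ.0)))
  step 3: (λ.0 (λ.0)) (λ.0) ((λ.λ.(λ.λ.1 0) (λ.0)) ((λ.0) (λ.0) (λ.λ.0)))
  step 4: (λ.0) (λ.0) ((λ.λ.(λ.λ.1 0) (λ.0)) ((λ.0) (λ.0) (λ.λ.0)))
  step 5: (λ.0) ((λ.λ.(λ.λ.1 0) (λ.0)) ((λ.0) (λ.0) (λ.λ.0)))
  step 6: (λ.λ.(λ.λ.1 0) (λ.0)) ((λ.0) (λ.0) (λ.λ.0))
  step 7: λ.(λ.λ.1 0) (λ.0)
  step 8: λ.λ.(λ.0) 0
  step 9: λ.λ.0

Term B:
  start: (λ.0 (λ.0)) ((λ.0) (λ.λ.1))
  step 1: (λ.0) (λ.λ.1) (λ.0)
  step 2: (λ.λ.1) (λ.0)
  step 3: λ.λ.0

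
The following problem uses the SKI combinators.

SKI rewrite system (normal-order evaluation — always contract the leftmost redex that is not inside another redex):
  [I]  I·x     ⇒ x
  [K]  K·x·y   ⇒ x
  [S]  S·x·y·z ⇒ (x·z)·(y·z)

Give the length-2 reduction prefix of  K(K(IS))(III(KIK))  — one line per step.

  start: K(K(IS))(III(KIK))
  step 1: K(IS)
  step 2: KS

Answer: after 2 steps: KS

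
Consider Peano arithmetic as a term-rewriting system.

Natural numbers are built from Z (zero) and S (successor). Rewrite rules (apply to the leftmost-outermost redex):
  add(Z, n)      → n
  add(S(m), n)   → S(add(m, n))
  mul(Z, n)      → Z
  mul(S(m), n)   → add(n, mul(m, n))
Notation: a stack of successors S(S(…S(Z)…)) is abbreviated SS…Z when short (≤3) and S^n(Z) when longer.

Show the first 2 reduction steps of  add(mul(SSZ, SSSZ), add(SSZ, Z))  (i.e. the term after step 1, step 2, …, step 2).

  start: add(mul(SSZ, SSSZ), add(SSZ, Z))
  →1  add(add(SSSZ, mul(SZ, SSSZ)), add(SSZ, Z))
  →2  add(S(add(SSZ, mul(SZ, SSSZ))), add(SSZ, Z))

Answer: after 2 steps: add(S(add(SSZ, mul(SZ, SSSZ))), add(SSZ, Z))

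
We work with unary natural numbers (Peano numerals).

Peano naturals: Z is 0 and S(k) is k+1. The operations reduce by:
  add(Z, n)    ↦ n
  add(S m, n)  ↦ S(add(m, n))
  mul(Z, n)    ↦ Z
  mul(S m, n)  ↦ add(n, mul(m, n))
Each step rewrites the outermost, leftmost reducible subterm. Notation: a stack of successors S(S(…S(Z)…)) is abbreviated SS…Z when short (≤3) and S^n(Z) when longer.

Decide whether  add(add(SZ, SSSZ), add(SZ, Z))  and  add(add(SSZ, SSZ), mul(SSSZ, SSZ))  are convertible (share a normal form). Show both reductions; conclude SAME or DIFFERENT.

Answer: DIFFERENT — A ⇓ S^5(Z), B ⇓ S^10(Z)

Derivation:
Term A:
  start: add(add(SZ, SSSZ), add(SZ, Z))
  [1] add(S(add(Z, SSSZ)), add(SZ, Z))
  [2] S(add(add(Z, SSSZ), add(SZ, Z)))
  [3] S(add(SSSZ, add(SZ, Z)))
  [4] S(S(add(SSZ, add(SZ, Z))))
  [5] S(S(S(add(SZ, add(SZ, Z)))))
  [6] S(S(S(S(add(Z, add(SZ, Z))))))
  [7] S(S(S(S(add(SZ, Z)))))
  [8] S(S(S(S(S(add(Z, Z))))))
  [9] S^5(Z)

Term B:
  start: add(add(SSZ, SSZ), mul(SSSZ, SSZ))
  [1] add(S(add(SZ, SSZ)), mul(SSSZ, SSZ))
  [2] S(add(add(SZ, SSZ), mul(SSSZ, SSZ)))
  [3] S(add(S(add(Z, SSZ)), mul(SSSZ, SSZ)))
  [4] S(S(add(add(Z, SSZ), mul(SSSZ, SSZ))))
  [5] S(S(add(SSZ, mul(SSSZ, SSZ))))
  [6] S(S(S(add(SZ, mul(SSSZ, SSZ)))))
  [7] S(S(S(S(add(Z, mul(SSSZ, SSZ))))))
  [8] S(S(S(S(mul(SSSZ, SSZ)))))
  [9] S(S(S(S(add(SSZ, mul(SSZ, SSZ))))))
  [10] S(S(S(S(S(add(SZ, mul(SSZ, SSZ)))))))
  [11] S(S(S(S(S(S(add(Z, mul(SSZ, SSZ))))))))
  [12] S(S(S(S(S(S(mul(SSZ, SSZ)))))))
  [13] S(S(S(S(S(S(add(SSZ, mul(SZ, SSZ))))))))
  [14] S(S(S(S(S(S(S(add(SZ, mul(SZ, SSZ)))))))))
  [15] S(S(S(S(S(S(S(S(add(Z, mul(SZ, SSZ))))))))))
  [16] S(S(S(S(S(S(S(S(mul(SZ, SSZ)))))))))
  [17] S(S(S(S(S(S(S(S(add(SSZ, mul(Z, SSZ))))))))))
  [18] S(S(S(S(S(S(S(S(S(add(SZ, mul(Z, SSZ)))))))))))
  [19] S(S(S(S(S(S(S(S(S(S(add(Z, mul(Z, SSZ))))))))))))
  [20] S(S(S(S(S(S(S(S(S(S(mul(Z, SSZ)))))))))))
  [21] S^10(Z)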